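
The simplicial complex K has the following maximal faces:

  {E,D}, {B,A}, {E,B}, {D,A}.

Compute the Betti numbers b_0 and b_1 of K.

Fix the vertex order A < B < D < E and write every simplex with vertices in increasing order. Then dim K = 1 and the simplices of K are:

  0-simplices (4): A, B, D, E
  1-simplices (4): AB, AD, BE, DE

giving chain groups C_0 ≅ Z^4, C_1 ≅ Z^4.

The boundary map ∂_1: C_1 → C_0 sends each edge [p,q] (with p < q) to q − p. For instance
  ∂AD = D − A.
The resulting 4×4 matrix has rank 3, and its Smith normal form has invariant factors (1,1,1).

Now H_k = ker ∂_k / im ∂_{k+1}, so:

  H_0: rank C_0 − rank ∂_1 = 4 − 3 = 1, and the invariant factors of ∂_1 are all 1, so H_0 ≅ Z.
  H_1: rank ker ∂_1 − rank ∂_2 = (4 − 3) − 0 = 1, and there is no ∂_2, so H_1 ≅ Z.

Hence the Betti numbers are b_0 = 1, b_1 = 1.

b_0 = 1, b_1 = 1.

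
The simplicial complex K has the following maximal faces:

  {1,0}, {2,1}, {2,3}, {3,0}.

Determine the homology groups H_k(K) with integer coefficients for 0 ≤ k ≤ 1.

H_0 ≅ Z,  H_1 ≅ Z.

K has 4 vertices, 4 edges.
rank ∂_0 = 0, rank ∂_1 = 3 ⇒ b_0 = 4 − 0 − 3 = 1; all invariant factors of ∂_1 are 1 so no torsion. So H_0 ≅ Z.
rank ∂_1 = 3, rank ∂_2 = 0 ⇒ b_1 = 4 − 3 − 0 = 1. So H_1 ≅ Z.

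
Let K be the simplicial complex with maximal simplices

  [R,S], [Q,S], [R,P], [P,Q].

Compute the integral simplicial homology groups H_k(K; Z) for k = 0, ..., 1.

We work with the vertex ordering P < Q < R < S. The simplices of K, each written with vertices in increasing order, are:

  0-simplices (4): P, Q, R, S
  1-simplices (4): PQ, PR, QS, RS

giving chain groups C_0 ≅ Z^4, C_1 ≅ Z^4.

Boundary ∂_1: C_1 → C_0 sends each edge [p,q] (with p < q) to q − p. For instance
  ∂PR = R − P.
The resulting 4×4 matrix has rank 3, and its Smith normal form has invariant factors (1,1,1).

Computing H_k = (kernel of ∂_k) / (image of ∂_{k+1}):

  H_0: rank C_0 − rank ∂_1 = 4 − 3 = 1, and the invariant factors of ∂_1 are all 1, so H_0 ≅ Z.
  H_1: rank ker ∂_1 − rank ∂_2 = (4 − 3) − 0 = 1, and there is no ∂_2, so H_1 ≅ Z.

(K is a triangulation of the circle S^1.)

H_0 = Z,  H_1 = Z.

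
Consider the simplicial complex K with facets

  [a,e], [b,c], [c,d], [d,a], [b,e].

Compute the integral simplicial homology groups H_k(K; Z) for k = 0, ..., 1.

We work with the vertex ordering a < b < c < d < e. The simplices of K, each written with vertices in increasing order, are:

  0-simplices (5): a, b, c, d, e
  1-simplices (5): ad, ae, bc, be, cd

giving chain groups C_0 ≅ Z^5, C_1 ≅ Z^5.

∂_1: C_1 → C_0 maps an edge to its endpoints' difference, ∂[p,q] = q − p.
As a 5×5 matrix over Z this has rank 4, with invariant factors (1,1,1,1).

Reading off H_k = ker ∂_k / im ∂_{k+1}:

  H_0: rank C_0 − rank ∂_1 = 5 − 4 = 1, and the invariant factors of ∂_1 are all 1, so H_0 ≅ Z.
  H_1: rank ker ∂_1 − rank ∂_2 = (5 − 4) − 0 = 1, and there is no ∂_2, so H_1 ≅ Z.

As a check, the Euler characteristic is 5 − 5 = 0, which agrees with 1 − 1 = 0.
(K is a triangulation of the circle S^1.)

H_0 = Z,  H_1 = Z.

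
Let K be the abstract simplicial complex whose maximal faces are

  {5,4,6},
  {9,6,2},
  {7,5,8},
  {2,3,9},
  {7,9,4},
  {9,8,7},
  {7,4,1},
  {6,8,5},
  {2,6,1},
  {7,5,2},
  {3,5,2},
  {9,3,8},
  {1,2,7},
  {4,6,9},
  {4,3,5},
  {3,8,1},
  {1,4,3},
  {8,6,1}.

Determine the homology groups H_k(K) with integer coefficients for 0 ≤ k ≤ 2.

Order the vertices as 1 < 2 < 3 < 4 < 5 < 6 < 7 < 8 < 9. Listing each simplex with vertices in this order, K has dimension 2 with simplices:

  0-simplices (9): [1], [2], [3], [4], [5], [6], [7], [8], [9]
  1-simplices (27): (27 of them)
  2-simplices (18): [1,2,6], [1,2,7], [1,3,4], [1,3,8], [1,4,7], [1,6,8], [2,3,5], [2,3,9], [2,5,7], [2,6,9], [3,4,5], [3,8,9], [4,5,6], [4,6,9], [4,7,9], [5,6,8], [5,7,8], [7,8,9]

giving chain groups C_0 ≅ Z^9, C_1 ≅ Z^27, C_2 ≅ Z^18.

Boundary ∂_1: C_1 → C_0 sends each edge [p,q] (with p < q) to q − p.
The 9×27 boundary matrix has rank 8 and Smith normal form diag(1,1,1,1,1,1,1,1).

Boundary ∂_2: C_2 → C_1 sends each 2-simplex [p,q,r] to [q,r] − [p,r] + [p,q]. For instance
  ∂[2,5,7] = [5,7] − [2,7] + [2,5],
  ∂[4,7,9] = [7,9] − [4,9] + [4,7].
The 27×18 boundary matrix has rank 17 and Smith normal form diag(1,1,1,1,1,1,1,1,1,1,1,1,1,1,1,1,1).

Reading off H_k = ker ∂_k / im ∂_{k+1}:

  H_0: rank C_0 − rank ∂_1 = 9 − 8 = 1, and the invariant factors of ∂_1 are all 1, so H_0 ≅ Z.
  H_1: rank ker ∂_1 − rank ∂_2 = (27 − 8) − 17 = 2, and the invariant factors of ∂_2 are all 1, so H_1 ≅ Z^2.
  H_2: rank ker ∂_2 − rank ∂_3 = (18 − 17) − 0 = 1, and there is no ∂_3, so H_2 ≅ Z.

As a check, the Euler characteristic is 9 − 27 + 18 = 0, which agrees with 1 − 2 + 1 = 0.

H_0 ≅ Z,  H_1 ≅ Z^2,  H_2 ≅ Z.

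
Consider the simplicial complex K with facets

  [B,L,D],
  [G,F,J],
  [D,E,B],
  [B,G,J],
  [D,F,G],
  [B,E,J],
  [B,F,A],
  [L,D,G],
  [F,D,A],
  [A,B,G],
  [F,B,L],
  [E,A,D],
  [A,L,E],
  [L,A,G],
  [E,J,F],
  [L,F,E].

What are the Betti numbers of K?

b_0 = 1, b_1 = 2, b_2 = 1.

K has 8 vertices, 24 edges, 16 triangles.
rank ∂_0 = 0, rank ∂_1 = 7 ⇒ b_0 = 8 − 0 − 7 = 1; all invariant factors of ∂_1 are 1 so no torsion. So H_0 = Z.
rank ∂_1 = 7, rank ∂_2 = 15 ⇒ b_1 = 24 − 7 − 15 = 2; all invariant factors of ∂_2 are 1 so no torsion. So H_1 = Z^2.
rank ∂_2 = 15, rank ∂_3 = 0 ⇒ b_2 = 16 − 15 − 0 = 1. So H_2 = Z.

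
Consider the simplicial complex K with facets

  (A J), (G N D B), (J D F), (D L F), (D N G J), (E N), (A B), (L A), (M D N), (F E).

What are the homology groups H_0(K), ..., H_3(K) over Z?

Take the total order A < B < D < E < F < G < J < L < M < N on the vertex set. Then K (dimension 3) consists of the simplices:

  0-simplices (10): A, B, D, E, F, G, J, L, M, N
  1-simplices (20): AB, AJ, AL, BD, BG, BN, DF, DG, DJ, DL, DM, DN, EF, EN, FJ, FL, GJ, GN, JN, MN
  2-simplices (10): BDG, BDN, BGN, DFJ, DFL, DGJ, DGN, DJN, DMN, GJN
  3-simplices (2): BDGN, DGJN

giving chain groups C_0 ≅ Z^10, C_1 ≅ Z^20, C_2 ≅ Z^10, C_3 ≅ Z^2.

∂_1: C_1 → C_0 sends each edge [p,q] (with p < q) to q − p. For instance
  ∂JN = N − J.
The 10×20 boundary matrix has rank 9 and Smith normal form diag(1,1,1,1,1,1,1,1,1).

∂_2: C_2 → C_1 acts by ∂[p,q,r] = [q,r] − [p,r] + [p,q]. For instance
  ∂DJN = JN − DN + DJ,
  ∂DMN = MN − DN + DM.
The resulting 20×10 matrix has rank 8, and its Smith normal form has invariant factors (1,1,1,1,1,1,1,1).

The boundary map ∂_3: C_3 → C_2 sends each 3-simplex σ to the alternating sum Σ_i (−1)^i (σ with its i-th vertex removed). For instance
  ∂BDGN = DGN − BGN + BDN − BDG,
  ∂DGJN = GJN − DJN + DGN − DGJ.
The 10×2 boundary matrix has rank 2 and Smith normal form diag(1,1).

Reading off H_k = ker ∂_k / im ∂_{k+1}:

  H_0: rank C_0 − rank ∂_1 = 10 − 9 = 1, and the invariant factors of ∂_1 are all 1, so H_0 = Z.
  H_1: rank ker ∂_1 − rank ∂_2 = (20 − 9) − 8 = 3, and the invariant factors of ∂_2 are all 1, so H_1 = Z^3.
  H_2: rank ker ∂_2 − rank ∂_3 = (10 − 8) − 2 = 0, and the invariant factors of ∂_3 are all 1, so H_2 = 0.
  H_3: rank ker ∂_3 − rank ∂_4 = (2 − 2) − 0 = 0, and there is no ∂_4, so H_3 = 0.

H_0 ≅ Z,  H_1 ≅ Z^3,  H_2 = 0,  H_3 = 0.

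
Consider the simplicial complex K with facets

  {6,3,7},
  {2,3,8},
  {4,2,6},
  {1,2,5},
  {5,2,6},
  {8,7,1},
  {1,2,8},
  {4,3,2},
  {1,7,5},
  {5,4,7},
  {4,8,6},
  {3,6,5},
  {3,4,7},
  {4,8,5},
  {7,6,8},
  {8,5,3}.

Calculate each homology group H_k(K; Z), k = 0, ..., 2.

Order the vertices as 1 < 2 < 3 < 4 < 5 < 6 < 7 < 8. Listing each simplex with vertices in this order, K has dimension 2 with simplices:

  0-simplices (8): [1], [2], [3], [4], [5], [6], [7], [8]
  1-simplices (24): (24 of them)
  2-simplices (16): [1,2,5], [1,2,8], [1,5,7], [1,7,8], [2,3,4], [2,3,8], [2,4,6], [2,5,6], [3,4,7], [3,5,6], [3,5,8], [3,6,7], [4,5,7], [4,5,8], [4,6,8], [6,7,8]

Hence C_0 ≅ Z^8, C_1 ≅ Z^24, C_2 ≅ Z^16.

Boundary ∂_1: C_1 → C_0 is given by ∂[p,q] = [q] − [p]. For instance
  ∂[2,3] = [3] − [2].
This gives a 8×24 integer matrix of rank 7; reducing to Smith normal form yields diagonal entries (1,1,1,1,1,1,1).

∂_2: C_2 → C_1 sends each 2-simplex [p,q,r] to [q,r] − [p,r] + [p,q]. For instance
  ∂[1,2,8] = [2,8] − [1,8] + [1,2],
  ∂[2,5,6] = [5,6] − [2,6] + [2,5].
The resulting 24×16 matrix has rank 15, and its Smith normal form has invariant factors (1,1,1,1,1,1,1,1,1,1,1,1,1,1,1).

From H_k ≅ ker(∂_k) / im(∂_{k+1}) we obtain:

  H_0: rank C_0 − rank ∂_1 = 8 − 7 = 1, and the invariant factors of ∂_1 are all 1, so H_0 = Z.
  H_1: rank ker ∂_1 − rank ∂_2 = (24 − 7) − 15 = 2, and the invariant factors of ∂_2 are all 1, so H_1 = Z^2.
  H_2: rank ker ∂_2 − rank ∂_3 = (16 − 15) − 0 = 1, and there is no ∂_3, so H_2 = Z.

(K is a triangulation of the torus T^2.)

H_0 ≅ Z,  H_1 ≅ Z^2,  H_2 ≅ Z.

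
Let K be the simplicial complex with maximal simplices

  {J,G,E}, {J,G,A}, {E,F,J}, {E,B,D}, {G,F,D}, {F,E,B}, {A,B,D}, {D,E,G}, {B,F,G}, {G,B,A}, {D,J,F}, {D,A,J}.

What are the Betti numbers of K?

b_0 = 1, b_1 = 0, b_2 = 0.

We work with the vertex ordering A < B < D < E < F < G < J. The simplices of K, each written with vertices in increasing order, are:

  0-simplices (7): A, B, D, E, F, G, J
  1-simplices (18): AB, AD, AG, AJ, BD, BE, BF, BG, DE, DF, DG, DJ, EF, EG, EJ, FG, FJ, GJ
  2-simplices (12): ABD, ABG, ADJ, AGJ, BDE, BEF, BFG, DEG, DFG, DFJ, EFJ, EGJ

Hence C_0 ≅ Z^7, C_1 ≅ Z^18, C_2 ≅ Z^12.

∂_1: C_1 → C_0 sends each edge [p,q] (with p < q) to q − p. For instance
  ∂AB = B − A.
As a 7×18 matrix over Z this has rank 6, with invariant factors (1,1,1,1,1,1).

Boundary ∂_2: C_2 → C_1 maps a triangle to the signed sum of its edges. For instance
  ∂DEG = EG − DG + DE,
  ∂ADJ = DJ − AJ + AD.
The resulting 18×12 matrix has rank 12, and its Smith normal form has invariant factors (1,1,1,1,1,1,1,1,1,1,1,2).

Now H_k = ker ∂_k / im ∂_{k+1}, so:

  H_0: rank C_0 − rank ∂_1 = 7 − 6 = 1, and the invariant factors of ∂_1 are all 1, so H_0 = Z.
  H_1: rank ker ∂_1 − rank ∂_2 = (18 − 6) − 12 = 0, and ∂_2 has invariant factor 2 > 1, so H_1 = Z_2.
  H_2: rank ker ∂_2 − rank ∂_3 = (12 − 12) − 0 = 0, and there is no ∂_3, so H_2 = 0.

Hence the Betti numbers are b_0 = 1, b_1 = 0, b_2 = 0.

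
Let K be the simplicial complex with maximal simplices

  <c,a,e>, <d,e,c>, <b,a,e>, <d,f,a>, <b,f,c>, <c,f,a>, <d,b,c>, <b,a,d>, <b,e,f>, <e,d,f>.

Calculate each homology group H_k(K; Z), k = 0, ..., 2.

Order the vertices as a < b < c < d < e < f. Listing each simplex with vertices in this order, K has dimension 2 with simplices:

  0-simplices (6): a, b, c, d, e, f
  1-simplices (15): ab, ac, ad, ae, af, bc, bd, be, bf, cd, ce, cf, de, df, ef
  2-simplices (10): abd, abe, ace, acf, adf, bcd, bcf, bef, cde, def

so the chain groups are C_0 ≅ Z^6, C_1 ≅ Z^15, C_2 ≅ Z^10.

∂_1: C_1 → C_0 maps an edge to its endpoints' difference, ∂[p,q] = q − p. For instance
  ∂ae = e − a.
As a 6×15 matrix over Z this has rank 5, with invariant factors (1,1,1,1,1).

The boundary map ∂_2: C_2 → C_1 maps a triangle to the signed sum of its edges. For instance
  ∂def = ef − df + de,
  ∂cde = de − ce + cd.
This gives a 15×10 integer matrix of rank 10; reducing to Smith normal form yields diagonal entries (1,1,1,1,1,1,1,1,1,2).

Now H_k = ker ∂_k / im ∂_{k+1}, so:

  H_0: rank C_0 − rank ∂_1 = 6 − 5 = 1, and the invariant factors of ∂_1 are all 1, so H_0 ≅ Z.
  H_1: rank ker ∂_1 − rank ∂_2 = (15 − 5) − 10 = 0, and ∂_2 has invariant factor 2 > 1, so H_1 ≅ Z/2Z.
  H_2: rank ker ∂_2 − rank ∂_3 = (10 − 10) − 0 = 0, and there is no ∂_3, so H_2 ≅ 0.

As a check, the Euler characteristic is 6 − 15 + 10 = 1, which agrees with 1 − 0 + 0 = 1.

H_0 = Z,  H_1 = Z/2Z,  H_2 = 0.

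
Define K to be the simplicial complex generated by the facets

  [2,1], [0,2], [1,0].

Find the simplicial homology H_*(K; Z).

We work with the vertex ordering 0 < 1 < 2. The simplices of K, each written with vertices in increasing order, are:

  0-simplices (3): [0], [1], [2]
  1-simplices (3): [0,1], [0,2], [1,2]

giving chain groups C_0 ≅ Z^3, C_1 ≅ Z^3.

∂_1: C_1 → C_0 maps an edge to its endpoints' difference, ∂[p,q] = q − p. For instance
  ∂[1,2] = [2] − [1].
The 3×3 boundary matrix has rank 2 and Smith normal form diag(1,1).

Computing H_k = (kernel of ∂_k) / (image of ∂_{k+1}):

  H_0: rank C_0 − rank ∂_1 = 3 − 2 = 1, and the invariant factors of ∂_1 are all 1, so H_0 = Z.
  H_1: rank ker ∂_1 − rank ∂_2 = (3 − 2) − 0 = 1, and there is no ∂_2, so H_1 = Z.

As a check, the Euler characteristic is 3 − 3 = 0, which agrees with 1 − 1 = 0.

H_0 = Z,  H_1 = Z.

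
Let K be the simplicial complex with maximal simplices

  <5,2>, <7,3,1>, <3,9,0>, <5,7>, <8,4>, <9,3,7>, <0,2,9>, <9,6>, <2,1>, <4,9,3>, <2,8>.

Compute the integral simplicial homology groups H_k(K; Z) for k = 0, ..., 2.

Order the vertices as 0 < 1 < 2 < 3 < 4 < 5 < 6 < 7 < 8 < 9. Listing each simplex with vertices in this order, K has dimension 2 with simplices:

  0-simplices (10): [0], [1], [2], [3], [4], [5], [6], [7], [8], [9]
  1-simplices (17): [0,2], [0,3], [0,9], [1,2], [1,3], [1,7], [2,5], [2,8], [2,9], [3,4], [3,7], [3,9], [4,8], [4,9], [5,7], [6,9], [7,9]
  2-simplices (5): [0,2,9], [0,3,9], [1,3,7], [3,4,9], [3,7,9]

so the chain groups are C_0 ≅ Z^10, C_1 ≅ Z^17, C_2 ≅ Z^5.

The boundary map ∂_1: C_1 → C_0 sends each edge [p,q] (with p < q) to q − p.
This gives a 10×17 integer matrix of rank 9; reducing to Smith normal form yields diagonal entries (1,1,1,1,1,1,1,1,1).

∂_2: C_2 → C_1 acts by ∂[p,q,r] = [q,r] − [p,r] + [p,q]. For instance
  ∂[3,4,9] = [4,9] − [3,9] + [3,4],
  ∂[1,3,7] = [3,7] − [1,7] + [1,3].
As a 17×5 matrix over Z this has rank 5, with invariant factors (1,1,1,1,1).

Now H_k = ker ∂_k / im ∂_{k+1}, so:

  H_0: rank C_0 − rank ∂_1 = 10 − 9 = 1, and the invariant factors of ∂_1 are all 1, so H_0 ≅ Z.
  H_1: rank ker ∂_1 − rank ∂_2 = (17 − 9) − 5 = 3, and the invariant factors of ∂_2 are all 1, so H_1 ≅ Z^3.
  H_2: rank ker ∂_2 − rank ∂_3 = (5 − 5) − 0 = 0, and there is no ∂_3, so H_2 ≅ 0.

As a check, the Euler characteristic is 10 − 17 + 5 = -2, which agrees with 1 − 3 + 0 = -2.

H_0 ≅ Z,  H_1 ≅ Z^3,  H_2 = 0.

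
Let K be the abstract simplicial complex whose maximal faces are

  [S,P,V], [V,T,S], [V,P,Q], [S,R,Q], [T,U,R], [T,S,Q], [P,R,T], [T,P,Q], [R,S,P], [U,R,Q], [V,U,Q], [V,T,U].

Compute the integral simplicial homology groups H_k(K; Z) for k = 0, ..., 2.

We work with the vertex ordering P < Q < R < S < T < U < V. The simplices of K, each written with vertices in increasing order, are:

  0-simplices (7): P, Q, R, S, T, U, V
  1-simplices (18): PQ, PR, PS, PT, PV, QR, QS, QT, QU, QV, RS, RT, RU, ST, SV, TU, TV, UV
  2-simplices (12): PQT, PQV, PRS, PRT, PSV, QRS, QRU, QST, QUV, RTU, STV, TUV

so the chain groups are C_0 ≅ Z^7, C_1 ≅ Z^18, C_2 ≅ Z^12.

The boundary map ∂_1: C_1 → C_0 maps an edge to its endpoints' difference, ∂[p,q] = q − p.
As a 7×18 matrix over Z this has rank 6, with invariant factors (1,1,1,1,1,1).

Boundary ∂_2: C_2 → C_1 maps a triangle to the signed sum of its edges. For instance
  ∂QRU = RU − QU + QR,
  ∂TUV = UV − TV + TU.
This gives a 18×12 integer matrix of rank 12; reducing to Smith normal form yields diagonal entries (1,1,1,1,1,1,1,1,1,1,1,2).

Computing H_k = (kernel of ∂_k) / (image of ∂_{k+1}):

  H_0: rank C_0 − rank ∂_1 = 7 − 6 = 1, and the invariant factors of ∂_1 are all 1, so H_0 = Z.
  H_1: rank ker ∂_1 − rank ∂_2 = (18 − 6) − 12 = 0, and ∂_2 has invariant factor 2 > 1, so H_1 = Z/2Z.
  H_2: rank ker ∂_2 − rank ∂_3 = (12 − 12) − 0 = 0, and there is no ∂_3, so H_2 = 0.

As a check, the Euler characteristic is 7 − 18 + 12 = 1, which agrees with 1 − 0 + 0 = 1.
(K is a triangulation of the real projective plane RP^2.)

H_0 ≅ Z,  H_1 ≅ Z/2Z,  H_2 = 0.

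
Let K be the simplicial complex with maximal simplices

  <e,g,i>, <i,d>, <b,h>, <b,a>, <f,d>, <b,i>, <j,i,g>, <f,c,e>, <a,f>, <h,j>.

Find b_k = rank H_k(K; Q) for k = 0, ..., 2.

K has 10 vertices, 15 edges, 3 triangles.
rank ∂_0 = 0, rank ∂_1 = 9 ⇒ b_0 = 10 − 0 − 9 = 1; all invariant factors of ∂_1 are 1 so no torsion. So H_0 = Z.
rank ∂_1 = 9, rank ∂_2 = 3 ⇒ b_1 = 15 − 9 − 3 = 3; all invariant factors of ∂_2 are 1 so no torsion. So H_1 = Z^3.
rank ∂_2 = 3, rank ∂_3 = 0 ⇒ b_2 = 3 − 3 − 0 = 0. So H_2 = 0.

b_0 = 1, b_1 = 3, b_2 = 0.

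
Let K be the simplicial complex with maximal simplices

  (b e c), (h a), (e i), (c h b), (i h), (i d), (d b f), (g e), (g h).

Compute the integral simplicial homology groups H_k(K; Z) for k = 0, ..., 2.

H_0 = Z,  H_1 = Z^3,  H_2 = 0.

Fix the vertex order a < b < c < d < e < f < g < h < i and write every simplex with vertices in increasing order. Then dim K = 2 and the simplices of K are:

  0-simplices (9): a, b, c, d, e, f, g, h, i
  1-simplices (14): ah, bc, bd, be, bf, bh, ce, ch, df, di, eg, ei, gh, hi
  2-simplices (3): bce, bch, bdf

so the chain groups are C_0 ≅ Z^9, C_1 ≅ Z^14, C_2 ≅ Z^3.

Boundary ∂_1: C_1 → C_0 sends each edge [p,q] (with p < q) to q − p. For instance
  ∂df = f − d.
The 9×14 boundary matrix has rank 8 and Smith normal form diag(1,1,1,1,1,1,1,1).

Boundary ∂_2: C_2 → C_1 acts by ∂[p,q,r] = [q,r] − [p,r] + [p,q]. For instance
  ∂bce = ce − be + bc,
  ∂bdf = df − bf + bd.
The 14×3 boundary matrix has rank 3 and Smith normal form diag(1,1,1).

Reading off H_k = ker ∂_k / im ∂_{k+1}:

  H_0: rank C_0 − rank ∂_1 = 9 − 8 = 1, and the invariant factors of ∂_1 are all 1, so H_0 = Z.
  H_1: rank ker ∂_1 − rank ∂_2 = (14 − 8) − 3 = 3, and the invariant factors of ∂_2 are all 1, so H_1 = Z^3.
  H_2: rank ker ∂_2 − rank ∂_3 = (3 − 3) − 0 = 0, and there is no ∂_3, so H_2 = 0.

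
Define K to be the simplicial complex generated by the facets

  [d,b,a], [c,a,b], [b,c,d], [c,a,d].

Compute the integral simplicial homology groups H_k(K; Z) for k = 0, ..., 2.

Order the vertices as a < b < c < d. Listing each simplex with vertices in this order, K has dimension 2 with simplices:

  0-simplices (4): a, b, c, d
  1-simplices (6): ab, ac, ad, bc, bd, cd
  2-simplices (4): abc, abd, acd, bcd

so the chain groups are C_0 ≅ Z^4, C_1 ≅ Z^6, C_2 ≅ Z^4.

The boundary map ∂_1: C_1 → C_0 is given by ∂[p,q] = [q] − [p]. For instance
  ∂ab = b − a.
The 4×6 boundary matrix has rank 3 and Smith normal form diag(1,1,1).

∂_2: C_2 → C_1 sends each 2-simplex [p,q,r] to [q,r] − [p,r] + [p,q]. For instance
  ∂bcd = cd − bd + bc,
  ∂abd = bd − ad + ab.
As a 6×4 matrix over Z this has rank 3, with invariant factors (1,1,1).

Now H_k = ker ∂_k / im ∂_{k+1}, so:

  H_0: rank C_0 − rank ∂_1 = 4 − 3 = 1, and the invariant factors of ∂_1 are all 1, so H_0 ≅ Z.
  H_1: rank ker ∂_1 − rank ∂_2 = (6 − 3) − 3 = 0, and the invariant factors of ∂_2 are all 1, so H_1 ≅ 0.
  H_2: rank ker ∂_2 − rank ∂_3 = (4 − 3) − 0 = 1, and there is no ∂_3, so H_2 ≅ Z.

As a check, the Euler characteristic is 4 − 6 + 4 = 2, which agrees with 1 − 0 + 1 = 2.
(K is a triangulation of the 2-sphere S^2.)

H_0 = Z,  H_1 = 0,  H_2 = Z.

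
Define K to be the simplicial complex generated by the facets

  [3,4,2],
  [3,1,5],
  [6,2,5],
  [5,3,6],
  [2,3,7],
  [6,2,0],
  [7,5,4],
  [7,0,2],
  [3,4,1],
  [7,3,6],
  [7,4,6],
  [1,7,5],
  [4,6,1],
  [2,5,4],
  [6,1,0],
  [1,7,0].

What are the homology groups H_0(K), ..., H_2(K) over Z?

Order the vertices as 0 < 1 < 2 < 3 < 4 < 5 < 6 < 7. Listing each simplex with vertices in this order, K has dimension 2 with simplices:

  0-simplices (8): [0], [1], [2], [3], [4], [5], [6], [7]
  1-simplices (24): (24 of them)
  2-simplices (16): [0,1,6], [0,1,7], [0,2,6], [0,2,7], [1,3,4], [1,3,5], [1,4,6], [1,5,7], [2,3,4], [2,3,7], [2,4,5], [2,5,6], [3,5,6], [3,6,7], [4,5,7], [4,6,7]

so the chain groups are C_0 ≅ Z^8, C_1 ≅ Z^24, C_2 ≅ Z^16.

∂_1: C_1 → C_0 is given by ∂[p,q] = [q] − [p]. For instance
  ∂[6,7] = [7] − [6].
The resulting 8×24 matrix has rank 7, and its Smith normal form has invariant factors (1,1,1,1,1,1,1).

∂_2: C_2 → C_1 sends each 2-simplex [p,q,r] to [q,r] − [p,r] + [p,q]. For instance
  ∂[0,2,6] = [2,6] − [0,6] + [0,2],
  ∂[0,1,7] = [1,7] − [0,7] + [0,1].
As a 24×16 matrix over Z this has rank 15, with invariant factors (1,1,1,1,1,1,1,1,1,1,1,1,1,1,1).

Computing H_k = (kernel of ∂_k) / (image of ∂_{k+1}):

  H_0: rank C_0 − rank ∂_1 = 8 − 7 = 1, and the invariant factors of ∂_1 are all 1, so H_0 ≅ Z.
  H_1: rank ker ∂_1 − rank ∂_2 = (24 − 7) − 15 = 2, and the invariant factors of ∂_2 are all 1, so H_1 ≅ Z^2.
  H_2: rank ker ∂_2 − rank ∂_3 = (16 − 15) − 0 = 1, and there is no ∂_3, so H_2 ≅ Z.

As a check, the Euler characteristic is 8 − 24 + 16 = 0, which agrees with 1 − 2 + 1 = 0.

H_0 = Z,  H_1 = Z^2,  H_2 = Z.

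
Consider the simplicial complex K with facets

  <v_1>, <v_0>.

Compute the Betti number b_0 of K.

Take the total order v_0 < v_1 on the vertex set. Then K (dimension 0) consists of the simplices:

  0-simplices (2): [v_0], [v_1]

so the chain groups are C_0 ≅ Z^2.

Computing H_k = (kernel of ∂_k) / (image of ∂_{k+1}):

  H_0: rank C_0 − rank ∂_1 = 2 − 0 = 2, and there is no ∂_1, so H_0 = Z^2.

Hence the Betti numbers are b_0 = 2.

b_0 = 2.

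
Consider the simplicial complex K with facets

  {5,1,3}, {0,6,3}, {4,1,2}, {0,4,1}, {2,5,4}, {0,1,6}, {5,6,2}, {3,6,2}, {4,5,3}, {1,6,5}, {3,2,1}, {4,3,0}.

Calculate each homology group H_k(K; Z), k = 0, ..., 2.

H_0 ≅ Z,  H_1 ≅ Z/2,  H_2 = 0.

K has 7 vertices, 18 edges, 12 triangles.
rank ∂_0 = 0, rank ∂_1 = 6 ⇒ b_0 = 7 − 0 − 6 = 1; all invariant factors of ∂_1 are 1 so no torsion. So H_0 ≅ Z.
rank ∂_1 = 6, rank ∂_2 = 12 ⇒ b_1 = 18 − 6 − 12 = 0; ∂_2 has invariant factor(s) [2] giving torsion. So H_1 ≅ Z/2.
rank ∂_2 = 12, rank ∂_3 = 0 ⇒ b_2 = 12 − 12 − 0 = 0. So H_2 ≅ 0.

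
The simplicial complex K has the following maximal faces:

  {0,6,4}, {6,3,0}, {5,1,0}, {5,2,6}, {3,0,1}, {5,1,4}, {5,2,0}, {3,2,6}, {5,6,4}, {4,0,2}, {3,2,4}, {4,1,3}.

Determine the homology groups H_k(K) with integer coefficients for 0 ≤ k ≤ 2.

H_0 = Z,  H_1 = Z/2Z,  H_2 = 0.

Take the total order 0 < 1 < 2 < 3 < 4 < 5 < 6 on the vertex set. Then K (dimension 2) consists of the simplices:

  0-simplices (7): [0], [1], [2], [3], [4], [5], [6]
  1-simplices (18): [0,1], [0,2], [0,3], [0,4], [0,5], [0,6], [1,3], [1,4], [1,5], [2,3], [2,4], [2,5], [2,6], [3,4], [3,6], [4,5], [4,6], [5,6]
  2-simplices (12): [0,1,3], [0,1,5], [0,2,4], [0,2,5], [0,3,6], [0,4,6], [1,3,4], [1,4,5], [2,3,4], [2,3,6], [2,5,6], [4,5,6]

Hence C_0 ≅ Z^7, C_1 ≅ Z^18, C_2 ≅ Z^12.

∂_1: C_1 → C_0 maps an edge to its endpoints' difference, ∂[p,q] = q − p.
The resulting 7×18 matrix has rank 6, and its Smith normal form has invariant factors (1,1,1,1,1,1).

The boundary map ∂_2: C_2 → C_1 maps a triangle to the signed sum of its edges. For instance
  ∂[0,3,6] = [3,6] − [0,6] + [0,3],
  ∂[0,1,3] = [1,3] − [0,3] + [0,1].
The resulting 18×12 matrix has rank 12, and its Smith normal form has invariant factors (1,1,1,1,1,1,1,1,1,1,1,2).

From H_k ≅ ker(∂_k) / im(∂_{k+1}) we obtain:

  H_0: rank C_0 − rank ∂_1 = 7 − 6 = 1, and the invariant factors of ∂_1 are all 1, so H_0 = Z.
  H_1: rank ker ∂_1 − rank ∂_2 = (18 − 6) − 12 = 0, and ∂_2 has invariant factor 2 > 1, so H_1 = Z/2Z.
  H_2: rank ker ∂_2 − rank ∂_3 = (12 − 12) − 0 = 0, and there is no ∂_3, so H_2 = 0.

(K is a triangulation of the real projective plane RP^2.)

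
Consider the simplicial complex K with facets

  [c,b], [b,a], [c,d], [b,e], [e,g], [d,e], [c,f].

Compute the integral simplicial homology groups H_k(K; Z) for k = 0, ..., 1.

H_0 ≅ Z,  H_1 ≅ Z.

Order the vertices as a < b < c < d < e < f < g. Listing each simplex with vertices in this order, K has dimension 1 with simplices:

  0-simplices (7): a, b, c, d, e, f, g
  1-simplices (7): ab, bc, be, cd, cf, de, eg

giving chain groups C_0 ≅ Z^7, C_1 ≅ Z^7.

Boundary ∂_1: C_1 → C_0 maps an edge to its endpoints' difference, ∂[p,q] = q − p. For instance
  ∂cd = d − c.
The 7×7 boundary matrix has rank 6 and Smith normal form diag(1,1,1,1,1,1).

From H_k ≅ ker(∂_k) / im(∂_{k+1}) we obtain:

  H_0: rank C_0 − rank ∂_1 = 7 − 6 = 1, and the invariant factors of ∂_1 are all 1, so H_0 ≅ Z.
  H_1: rank ker ∂_1 − rank ∂_2 = (7 − 6) − 0 = 1, and there is no ∂_2, so H_1 ≅ Z.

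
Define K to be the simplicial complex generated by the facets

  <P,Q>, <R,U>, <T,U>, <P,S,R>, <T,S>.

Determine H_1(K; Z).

Take the total order P < Q < R < S < T < U on the vertex set. Then K (dimension 2) consists of the simplices:

  0-simplices (6): P, Q, R, S, T, U
  1-simplices (7): PQ, PR, PS, RS, RU, ST, TU
  2-simplices (1): PRS

so the chain groups are C_0 ≅ Z^6, C_1 ≅ Z^7, C_2 ≅ Z^1.

The boundary map ∂_1: C_1 → C_0 sends each edge [p,q] (with p < q) to q − p.
As a 6×7 matrix over Z this has rank 5, with invariant factors (1,1,1,1,1).

Boundary ∂_2: C_2 → C_1 sends each 2-simplex [p,q,r] to [q,r] − [p,r] + [p,q]. For instance
  ∂PRS = RS − PS + PR.
The 7×1 boundary matrix has rank 1 and Smith normal form diag(1).

Computing H_k = (kernel of ∂_k) / (image of ∂_{k+1}):

  H_1: rank ker ∂_1 − rank ∂_2 = (7 − 5) − 1 = 1, and the invariant factors of ∂_2 are all 1, so H_1 ≅ Z.

H_1 = Z.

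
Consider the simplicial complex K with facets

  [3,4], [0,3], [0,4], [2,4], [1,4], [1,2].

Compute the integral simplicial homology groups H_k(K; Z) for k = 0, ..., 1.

Take the total order 0 < 1 < 2 < 3 < 4 on the vertex set. Then K (dimension 1) consists of the simplices:

  0-simplices (5): [0], [1], [2], [3], [4]
  1-simplices (6): [0,3], [0,4], [1,2], [1,4], [2,4], [3,4]

Hence C_0 ≅ Z^5, C_1 ≅ Z^6.

Boundary ∂_1: C_1 → C_0 sends each edge [p,q] (with p < q) to q − p.
The 5×6 boundary matrix has rank 4 and Smith normal form diag(1,1,1,1).

From H_k ≅ ker(∂_k) / im(∂_{k+1}) we obtain:

  H_0: rank C_0 − rank ∂_1 = 5 − 4 = 1, and the invariant factors of ∂_1 are all 1, so H_0 = Z.
  H_1: rank ker ∂_1 − rank ∂_2 = (6 − 4) − 0 = 2, and there is no ∂_2, so H_1 = Z^2.

As a check, the Euler characteristic is 5 − 6 = -1, which agrees with 1 − 2 = -1.

H_0 ≅ Z,  H_1 ≅ Z^2.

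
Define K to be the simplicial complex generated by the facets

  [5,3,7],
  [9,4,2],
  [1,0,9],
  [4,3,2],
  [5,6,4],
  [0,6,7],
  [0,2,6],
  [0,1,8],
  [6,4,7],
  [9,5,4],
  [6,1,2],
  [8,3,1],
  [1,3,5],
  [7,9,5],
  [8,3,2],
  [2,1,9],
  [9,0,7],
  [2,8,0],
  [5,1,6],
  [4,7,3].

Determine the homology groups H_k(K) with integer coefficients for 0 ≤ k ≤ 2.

K has 10 vertices, 30 edges, 20 triangles.
rank ∂_0 = 0, rank ∂_1 = 9 ⇒ b_0 = 10 − 0 − 9 = 1; all invariant factors of ∂_1 are 1 so no torsion. So H_0 = Z.
rank ∂_1 = 9, rank ∂_2 = 20 ⇒ b_1 = 30 − 9 − 20 = 1; ∂_2 has invariant factor(s) [2] giving torsion. So H_1 = Z ⊕ Z/2Z.
rank ∂_2 = 20, rank ∂_3 = 0 ⇒ b_2 = 20 − 20 − 0 = 0. So H_2 = 0.

H_0 ≅ Z,  H_1 ≅ Z ⊕ Z/2Z,  H_2 = 0.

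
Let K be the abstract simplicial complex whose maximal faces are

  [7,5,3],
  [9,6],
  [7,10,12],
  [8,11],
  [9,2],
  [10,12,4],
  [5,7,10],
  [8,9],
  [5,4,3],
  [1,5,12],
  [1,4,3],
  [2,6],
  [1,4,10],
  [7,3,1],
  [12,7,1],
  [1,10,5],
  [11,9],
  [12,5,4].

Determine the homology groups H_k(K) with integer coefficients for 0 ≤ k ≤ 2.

We work with the vertex ordering 1 < 2 < 3 < 4 < 5 < 6 < 7 < 8 < 9 < 10 < 11 < 12. The simplices of K, each written with vertices in increasing order, are:

  0-simplices (12): [1], [2], [3], [4], [5], [6], [7], [8], [9], [10], [11], [12]
  1-simplices (24): (24 of them)
  2-simplices (12): [1,3,4], [1,3,7], [1,4,10], [1,5,10], [1,5,12], [1,7,12], [3,4,5], [3,5,7], [4,5,12], [4,10,12], [5,7,10], [7,10,12]

so the chain groups are C_0 ≅ Z^12, C_1 ≅ Z^24, C_2 ≅ Z^12.

∂_1: C_1 → C_0 sends each edge [p,q] (with p < q) to q − p. For instance
  ∂[7,12] = [12] − [7].
The resulting 12×24 matrix has rank 10, and its Smith normal form has invariant factors (1,1,1,1,1,1,1,1,1,1).

The boundary map ∂_2: C_2 → C_1 sends each 2-simplex [p,q,r] to [q,r] − [p,r] + [p,q]. For instance
  ∂[7,10,12] = [10,12] − [7,12] + [7,10],
  ∂[5,7,10] = [7,10] − [5,10] + [5,7].
The 24×12 boundary matrix has rank 12 and Smith normal form diag(1,1,1,1,1,1,1,1,1,1,1,2).

Now H_k = ker ∂_k / im ∂_{k+1}, so:

  H_0: rank C_0 − rank ∂_1 = 12 − 10 = 2, and the invariant factors of ∂_1 are all 1, so H_0 ≅ Z^2.
  H_1: rank ker ∂_1 − rank ∂_2 = (24 − 10) − 12 = 2, and ∂_2 has invariant factor 2 > 1, so H_1 ≅ Z^2 ⊕ Z/2.
  H_2: rank ker ∂_2 − rank ∂_3 = (12 − 12) − 0 = 0, and there is no ∂_3, so H_2 ≅ 0.

(K is a triangulation of the disjoint union of the real projective plane RP^2 and a wedge of 2 circles.)

H_0 = Z^2,  H_1 = Z^2 ⊕ Z/2,  H_2 = 0.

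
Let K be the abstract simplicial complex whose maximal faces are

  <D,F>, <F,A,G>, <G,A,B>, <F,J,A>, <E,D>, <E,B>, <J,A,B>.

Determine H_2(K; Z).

H_2 = 0.

K has 7 vertices, 11 edges, 4 triangles.
rank ∂_2 = 4, rank ∂_3 = 0 ⇒ b_2 = 4 − 4 − 0 = 0. So H_2 = 0.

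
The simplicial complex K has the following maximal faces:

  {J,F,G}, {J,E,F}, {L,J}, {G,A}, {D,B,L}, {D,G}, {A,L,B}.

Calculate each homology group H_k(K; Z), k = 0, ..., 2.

H_0 ≅ Z,  H_1 ≅ Z^2,  H_2 = 0.

Take the total order A < B < D < E < F < G < J < L on the vertex set. Then K (dimension 2) consists of the simplices:

  0-simplices (8): A, B, D, E, F, G, J, L
  1-simplices (13): AB, AG, AL, BD, BL, DG, DL, EF, EJ, FG, FJ, GJ, JL
  2-simplices (4): ABL, BDL, EFJ, FGJ

giving chain groups C_0 ≅ Z^8, C_1 ≅ Z^13, C_2 ≅ Z^4.

The boundary map ∂_1: C_1 → C_0 maps an edge to its endpoints' difference, ∂[p,q] = q − p. For instance
  ∂GJ = J − G.
The resulting 8×13 matrix has rank 7, and its Smith normal form has invariant factors (1,1,1,1,1,1,1).

The boundary map ∂_2: C_2 → C_1 sends each 2-simplex [p,q,r] to [q,r] − [p,r] + [p,q]. For instance
  ∂EFJ = FJ − EJ + EF,
  ∂FGJ = GJ − FJ + FG.
As a 13×4 matrix over Z this has rank 4, with invariant factors (1,1,1,1).

Now H_k = ker ∂_k / im ∂_{k+1}, so:

  H_0: rank C_0 − rank ∂_1 = 8 − 7 = 1, and the invariant factors of ∂_1 are all 1, so H_0 = Z.
  H_1: rank ker ∂_1 − rank ∂_2 = (13 − 7) − 4 = 2, and the invariant factors of ∂_2 are all 1, so H_1 = Z^2.
  H_2: rank ker ∂_2 − rank ∂_3 = (4 − 4) − 0 = 0, and there is no ∂_3, so H_2 = 0.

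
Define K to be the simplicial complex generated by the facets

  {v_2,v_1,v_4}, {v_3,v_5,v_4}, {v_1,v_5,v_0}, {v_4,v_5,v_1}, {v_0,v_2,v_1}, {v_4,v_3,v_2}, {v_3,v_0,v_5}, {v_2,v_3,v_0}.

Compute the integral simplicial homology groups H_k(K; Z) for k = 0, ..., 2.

H_0 ≅ Z,  H_1 = 0,  H_2 ≅ Z.

K has 6 vertices, 12 edges, 8 triangles.
rank ∂_0 = 0, rank ∂_1 = 5 ⇒ b_0 = 6 − 0 − 5 = 1; all invariant factors of ∂_1 are 1 so no torsion. So H_0 = Z.
rank ∂_1 = 5, rank ∂_2 = 7 ⇒ b_1 = 12 − 5 − 7 = 0; all invariant factors of ∂_2 are 1 so no torsion. So H_1 = 0.
rank ∂_2 = 7, rank ∂_3 = 0 ⇒ b_2 = 8 − 7 − 0 = 1. So H_2 = Z.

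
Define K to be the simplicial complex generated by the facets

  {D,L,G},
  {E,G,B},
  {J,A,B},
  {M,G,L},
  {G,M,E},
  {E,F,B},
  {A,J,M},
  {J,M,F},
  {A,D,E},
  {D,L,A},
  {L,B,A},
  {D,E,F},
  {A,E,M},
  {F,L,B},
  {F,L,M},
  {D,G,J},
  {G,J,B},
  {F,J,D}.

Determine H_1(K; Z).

K has 9 vertices, 27 edges, 18 triangles.
rank ∂_1 = 8, rank ∂_2 = 17 ⇒ b_1 = 27 − 8 − 17 = 2; all invariant factors of ∂_2 are 1 so no torsion. So H_1 = Z^2.

H_1 = Z^2.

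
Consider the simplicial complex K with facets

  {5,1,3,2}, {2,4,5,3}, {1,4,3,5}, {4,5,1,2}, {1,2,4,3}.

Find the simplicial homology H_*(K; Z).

H_0 ≅ Z,  H_1 = 0,  H_2 = 0,  H_3 ≅ Z.

Fix the vertex order 1 < 2 < 3 < 4 < 5 and write every simplex with vertices in increasing order. Then dim K = 3 and the simplices of K are:

  0-simplices (5): [1], [2], [3], [4], [5]
  1-simplices (10): [1,2], [1,3], [1,4], [1,5], [2,3], [2,4], [2,5], [3,4], [3,5], [4,5]
  2-simplices (10): [1,2,3], [1,2,4], [1,2,5], [1,3,4], [1,3,5], [1,4,5], [2,3,4], [2,3,5], [2,4,5], [3,4,5]
  3-simplices (5): [1,2,3,4], [1,2,3,5], [1,2,4,5], [1,3,4,5], [2,3,4,5]

so the chain groups are C_0 ≅ Z^5, C_1 ≅ Z^10, C_2 ≅ Z^10, C_3 ≅ Z^5.

Boundary ∂_1: C_1 → C_0 maps an edge to its endpoints' difference, ∂[p,q] = q − p. For instance
  ∂[2,3] = [3] − [2].
The 5×10 boundary matrix has rank 4 and Smith normal form diag(1,1,1,1).

The boundary map ∂_2: C_2 → C_1 maps a triangle to the signed sum of its edges. For instance
  ∂[1,3,4] = [3,4] − [1,4] + [1,3],
  ∂[3,4,5] = [4,5] − [3,5] + [3,4].
The resulting 10×10 matrix has rank 6, and its Smith normal form has invariant factors (1,1,1,1,1,1).

Boundary ∂_3: C_3 → C_2 sends each 3-simplex σ to the alternating sum Σ_i (−1)^i (σ with its i-th vertex removed). For instance
  ∂[2,3,4,5] = [3,4,5] − [2,4,5] + [2,3,5] − [2,3,4],
  ∂[1,2,3,4] = [2,3,4] − [1,3,4] + [1,2,4] − [1,2,3].
This gives a 10×5 integer matrix of rank 4; reducing to Smith normal form yields diagonal entries (1,1,1,1).

Computing H_k = (kernel of ∂_k) / (image of ∂_{k+1}):

  H_0: rank C_0 − rank ∂_1 = 5 − 4 = 1, and the invariant factors of ∂_1 are all 1, so H_0 ≅ Z.
  H_1: rank ker ∂_1 − rank ∂_2 = (10 − 4) − 6 = 0, and the invariant factors of ∂_2 are all 1, so H_1 ≅ 0.
  H_2: rank ker ∂_2 − rank ∂_3 = (10 − 6) − 4 = 0, and the invariant factors of ∂_3 are all 1, so H_2 ≅ 0.
  H_3: rank ker ∂_3 − rank ∂_4 = (5 − 4) − 0 = 1, and there is no ∂_4, so H_3 ≅ Z.

As a check, the Euler characteristic is 5 − 10 + 10 − 5 = 0, which agrees with 1 − 0 + 0 − 1 = 0.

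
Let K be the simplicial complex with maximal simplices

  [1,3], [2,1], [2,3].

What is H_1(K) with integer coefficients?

Order the vertices as 1 < 2 < 3. Listing each simplex with vertices in this order, K has dimension 1 with simplices:

  0-simplices (3): [1], [2], [3]
  1-simplices (3): [1,2], [1,3], [2,3]

so the chain groups are C_0 ≅ Z^3, C_1 ≅ Z^3.

The boundary map ∂_1: C_1 → C_0 is given by ∂[p,q] = [q] − [p]. For instance
  ∂[1,2] = [2] − [1].
The resulting 3×3 matrix has rank 2, and its Smith normal form has invariant factors (1,1).

Now H_k = ker ∂_k / im ∂_{k+1}, so:

  H_1: rank ker ∂_1 − rank ∂_2 = (3 − 2) − 0 = 1, and there is no ∂_2, so H_1 ≅ Z.

H_1 = Z.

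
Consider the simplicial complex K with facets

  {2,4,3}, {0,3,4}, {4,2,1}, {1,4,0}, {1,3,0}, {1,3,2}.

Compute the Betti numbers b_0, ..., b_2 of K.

K has 5 vertices, 9 edges, 6 triangles.
rank ∂_0 = 0, rank ∂_1 = 4 ⇒ b_0 = 5 − 0 − 4 = 1; all invariant factors of ∂_1 are 1 so no torsion. So H_0 ≅ Z.
rank ∂_1 = 4, rank ∂_2 = 5 ⇒ b_1 = 9 − 4 − 5 = 0; all invariant factors of ∂_2 are 1 so no torsion. So H_1 ≅ 0.
rank ∂_2 = 5, rank ∂_3 = 0 ⇒ b_2 = 6 − 5 − 0 = 1. So H_2 ≅ Z.

b_0 = 1, b_1 = 0, b_2 = 1.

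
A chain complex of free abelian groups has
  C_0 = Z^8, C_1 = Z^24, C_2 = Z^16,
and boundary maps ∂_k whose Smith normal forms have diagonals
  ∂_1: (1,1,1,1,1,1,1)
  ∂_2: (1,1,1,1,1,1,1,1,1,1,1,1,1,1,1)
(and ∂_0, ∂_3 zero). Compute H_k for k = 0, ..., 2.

H_0 = Z,  H_1 = Z^2,  H_2 = Z.

H_0: b_0 = 8 − 0 − 7 = 1; torsion from ∂_1 factors > 1: none. So H_0 = Z.
H_1: b_1 = 24 − 7 − 15 = 2; torsion from ∂_2 factors > 1: none. So H_1 = Z^2.
H_2: b_2 = 16 − 15 − 0 = 1; torsion from ∂_3 factors > 1: none. So H_2 = Z.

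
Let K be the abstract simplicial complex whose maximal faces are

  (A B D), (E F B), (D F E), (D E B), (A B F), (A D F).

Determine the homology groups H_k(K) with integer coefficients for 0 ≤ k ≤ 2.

H_0 ≅ Z,  H_1 = 0,  H_2 ≅ Z.

Take the total order A < B < D < E < F on the vertex set. Then K (dimension 2) consists of the simplices:

  0-simplices (5): A, B, D, E, F
  1-simplices (9): AB, AD, AF, BD, BE, BF, DE, DF, EF
  2-simplices (6): ABD, ABF, ADF, BDE, BEF, DEF

Hence C_0 ≅ Z^5, C_1 ≅ Z^9, C_2 ≅ Z^6.

The boundary map ∂_1: C_1 → C_0 sends each edge [p,q] (with p < q) to q − p. For instance
  ∂DF = F − D.
As a 5×9 matrix over Z this has rank 4, with invariant factors (1,1,1,1).

The boundary map ∂_2: C_2 → C_1 maps a triangle to the signed sum of its edges. For instance
  ∂BEF = EF − BF + BE,
  ∂ADF = DF − AF + AD.
The 9×6 boundary matrix has rank 5 and Smith normal form diag(1,1,1,1,1).

Now H_k = ker ∂_k / im ∂_{k+1}, so:

  H_0: rank C_0 − rank ∂_1 = 5 − 4 = 1, and the invariant factors of ∂_1 are all 1, so H_0 ≅ Z.
  H_1: rank ker ∂_1 − rank ∂_2 = (9 − 4) − 5 = 0, and the invariant factors of ∂_2 are all 1, so H_1 ≅ 0.
  H_2: rank ker ∂_2 − rank ∂_3 = (6 − 5) − 0 = 1, and there is no ∂_3, so H_2 ≅ Z.

As a check, the Euler characteristic is 5 − 9 + 6 = 2, which agrees with 1 − 0 + 1 = 2.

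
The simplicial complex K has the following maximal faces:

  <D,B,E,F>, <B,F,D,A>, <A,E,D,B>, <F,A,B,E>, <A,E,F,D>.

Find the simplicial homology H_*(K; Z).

H_0 ≅ Z,  H_1 = 0,  H_2 = 0,  H_3 ≅ Z.

Fix the vertex order A < B < D < E < F and write every simplex with vertices in increasing order. Then dim K = 3 and the simplices of K are:

  0-simplices (5): A, B, D, E, F
  1-simplices (10): AB, AD, AE, AF, BD, BE, BF, DE, DF, EF
  2-simplices (10): ABD, ABE, ABF, ADE, ADF, AEF, BDE, BDF, BEF, DEF
  3-simplices (5): ABDE, ABDF, ABEF, ADEF, BDEF

so the chain groups are C_0 ≅ Z^5, C_1 ≅ Z^10, C_2 ≅ Z^10, C_3 ≅ Z^5.

Boundary ∂_1: C_1 → C_0 maps an edge to its endpoints' difference, ∂[p,q] = q − p.
This gives a 5×10 integer matrix of rank 4; reducing to Smith normal form yields diagonal entries (1,1,1,1).

The boundary map ∂_2: C_2 → C_1 sends each 2-simplex [p,q,r] to [q,r] − [p,r] + [p,q]. For instance
  ∂ABE = BE − AE + AB,
  ∂ADE = DE − AE + AD.
As a 10×10 matrix over Z this has rank 6, with invariant factors (1,1,1,1,1,1).

Boundary ∂_3: C_3 → C_2 sends each 3-simplex σ to the alternating sum Σ_i (−1)^i (σ with its i-th vertex removed). For instance
  ∂BDEF = DEF − BEF + BDF − BDE,
  ∂ABDE = BDE − ADE + ABE − ABD.
As a 10×5 matrix over Z this has rank 4, with invariant factors (1,1,1,1).

From H_k ≅ ker(∂_k) / im(∂_{k+1}) we obtain:

  H_0: rank C_0 − rank ∂_1 = 5 − 4 = 1, and the invariant factors of ∂_1 are all 1, so H_0 ≅ Z.
  H_1: rank ker ∂_1 − rank ∂_2 = (10 − 4) − 6 = 0, and the invariant factors of ∂_2 are all 1, so H_1 ≅ 0.
  H_2: rank ker ∂_2 − rank ∂_3 = (10 − 6) − 4 = 0, and the invariant factors of ∂_3 are all 1, so H_2 ≅ 0.
  H_3: rank ker ∂_3 − rank ∂_4 = (5 − 4) − 0 = 1, and there is no ∂_4, so H_3 ≅ Z.

As a check, the Euler characteristic is 5 − 10 + 10 − 5 = 0, which agrees with 1 − 0 + 0 − 1 = 0.
(K is a triangulation of the 3-sphere S^3.)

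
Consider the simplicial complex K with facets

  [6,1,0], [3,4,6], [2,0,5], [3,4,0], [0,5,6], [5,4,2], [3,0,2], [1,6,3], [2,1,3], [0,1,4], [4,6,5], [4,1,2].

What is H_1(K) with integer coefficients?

H_1 = Z/2.

Order the vertices as 0 < 1 < 2 < 3 < 4 < 5 < 6. Listing each simplex with vertices in this order, K has dimension 2 with simplices:

  0-simplices (7): [0], [1], [2], [3], [4], [5], [6]
  1-simplices (18): [0,1], [0,2], [0,3], [0,4], [0,5], [0,6], [1,2], [1,3], [1,4], [1,6], [2,3], [2,4], [2,5], [3,4], [3,6], [4,5], [4,6], [5,6]
  2-simplices (12): [0,1,4], [0,1,6], [0,2,3], [0,2,5], [0,3,4], [0,5,6], [1,2,3], [1,2,4], [1,3,6], [2,4,5], [3,4,6], [4,5,6]

so the chain groups are C_0 ≅ Z^7, C_1 ≅ Z^18, C_2 ≅ Z^12.

Boundary ∂_1: C_1 → C_0 is given by ∂[p,q] = [q] − [p]. For instance
  ∂[5,6] = [6] − [5].
This gives a 7×18 integer matrix of rank 6; reducing to Smith normal form yields diagonal entries (1,1,1,1,1,1).

The boundary map ∂_2: C_2 → C_1 maps a triangle to the signed sum of its edges. For instance
  ∂[1,2,4] = [2,4] − [1,4] + [1,2],
  ∂[1,3,6] = [3,6] − [1,6] + [1,3].
The resulting 18×12 matrix has rank 12, and its Smith normal form has invariant factors (1,1,1,1,1,1,1,1,1,1,1,2).

Computing H_k = (kernel of ∂_k) / (image of ∂_{k+1}):

  H_1: rank ker ∂_1 − rank ∂_2 = (18 − 6) − 12 = 0, and ∂_2 has invariant factor 2 > 1, so H_1 = Z/2.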